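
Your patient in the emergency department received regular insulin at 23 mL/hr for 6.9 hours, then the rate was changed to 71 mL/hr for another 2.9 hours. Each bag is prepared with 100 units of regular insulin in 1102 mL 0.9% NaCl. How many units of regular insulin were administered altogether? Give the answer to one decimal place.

33.1 units

Concentration = 100 units ÷ 1102 mL = 0.0907441 units/mL
Stage 1: 23 mL/hr × 6.9 hr = 158.7 mL → 158.7 mL × 0.0907441 units/mL = 14.40109 units
Stage 2: 71 mL/hr × 2.9 hr = 205.9 mL → 205.9 mL × 0.0907441 units/mL = 18.68421 units
Total = 14.40109 + 18.68421 = 33.0853 units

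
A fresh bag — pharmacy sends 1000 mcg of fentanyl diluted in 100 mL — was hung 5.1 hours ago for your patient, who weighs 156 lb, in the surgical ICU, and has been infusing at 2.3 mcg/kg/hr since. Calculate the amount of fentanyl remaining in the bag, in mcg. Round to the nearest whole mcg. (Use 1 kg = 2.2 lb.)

168 mcg

Weight = 156 lb ÷ 2.2 lb/kg = 70.90909 kg
Dose = 2.3 mcg/kg/hr × 70.90909 kg = 163.0909 mcg/hr
Concentration = 1000 mcg ÷ 100 mL = 10 mcg/mL
Rate = 163.0909 mcg/hr ÷ 10 mcg/mL = 16.30909 mL/hr
Volume infused = 16.30909 mL/hr × 5.1 hr = 83.17636 mL
Volume remaining = 100 − 83.17636 = 16.82364 mL
Drug remaining = 16.82364 mL × 10 mcg/mL = 168.2364 mcg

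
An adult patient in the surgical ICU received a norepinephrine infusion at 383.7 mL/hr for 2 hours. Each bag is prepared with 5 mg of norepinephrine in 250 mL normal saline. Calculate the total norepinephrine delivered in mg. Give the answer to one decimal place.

Concentration = 5 mg ÷ 250 mL = 0.02 mg/mL = 20 mcg/mL
Drug rate = 383.7 mL/hr × 20 mcg/mL = 7674 mcg/hr
Total = 7674 mcg/hr × 2 hr = 15348 mcg = 15.348 mg

15.3 mg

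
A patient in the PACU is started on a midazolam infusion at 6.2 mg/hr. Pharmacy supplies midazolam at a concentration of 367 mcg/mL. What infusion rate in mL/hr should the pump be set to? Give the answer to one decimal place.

16.9 mL/hr

Concentration = 367 mcg/mL = 0.367 mg/mL
Rate = 6.2 mg/hr ÷ 0.367 mg/mL = 16.89373 mL/hr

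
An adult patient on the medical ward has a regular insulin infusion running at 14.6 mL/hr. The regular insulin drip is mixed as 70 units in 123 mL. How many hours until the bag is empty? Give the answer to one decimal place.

Duration = 123 mL ÷ 14.6 mL/hr = 8.424658 hr

8.4 hours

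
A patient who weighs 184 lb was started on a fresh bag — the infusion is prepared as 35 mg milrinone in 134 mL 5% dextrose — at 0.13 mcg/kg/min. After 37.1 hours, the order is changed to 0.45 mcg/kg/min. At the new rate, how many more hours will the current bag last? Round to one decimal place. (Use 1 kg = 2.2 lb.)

Initial rate:
Weight = 184 lb ÷ 2.2 lb/kg = 83.63636 kg
Dose = 0.13 mcg/kg/min × 83.63636 kg = 10.87273 mcg/min
10.87273 mcg/min × 60 min/hr = 652.3636 mcg/hr
Concentration = 35 mg ÷ 134 mL = 0.261194 mg/mL = 261.194 mcg/mL
Rate = 652.3636 mcg/hr ÷ 261.194 mcg/mL = 2.497621 mL/hr
Volume infused so far = 2.497621 mL/hr × 37.1 hr = 92.66173 mL
Volume remaining = 134 − 92.66173 = 41.33827 mL
New rate:
Dose = 0.45 mcg/kg/min × 83.63636 kg = 37.63636 mcg/min
37.63636 mcg/min × 60 min/hr = 2258.182 mcg/hr
Rate = 2258.182 mcg/hr ÷ 261.194 mcg/mL = 8.64561 mL/hr
Time remaining = 41.33827 mL ÷ 8.64561 mL/hr = 4.781417 hr

4.8 hours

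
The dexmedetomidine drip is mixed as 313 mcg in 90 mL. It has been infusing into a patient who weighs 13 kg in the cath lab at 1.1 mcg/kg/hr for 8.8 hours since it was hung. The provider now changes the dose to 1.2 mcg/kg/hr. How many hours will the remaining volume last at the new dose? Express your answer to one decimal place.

12.0 hours

Initial rate:
Dose = 1.1 mcg/kg/hr × 13 kg = 14.3 mcg/hr
Concentration = 313 mcg ÷ 90 mL = 3.477778 mcg/mL
Rate = 14.3 mcg/hr ÷ 3.477778 mcg/mL = 4.111821 mL/hr
Volume infused so far = 4.111821 mL/hr × 8.8 hr = 36.18403 mL
Volume remaining = 90 − 36.18403 = 53.81597 mL
New rate:
Dose = 1.2 mcg/kg/hr × 13 kg = 15.6 mcg/hr
Rate = 15.6 mcg/hr ÷ 3.477778 mcg/mL = 4.485623 mL/hr
Time remaining = 53.81597 mL ÷ 4.485623 mL/hr = 11.99744 hr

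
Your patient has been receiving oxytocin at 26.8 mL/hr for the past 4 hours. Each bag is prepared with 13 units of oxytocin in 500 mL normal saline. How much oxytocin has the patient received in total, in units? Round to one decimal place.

2.8 units

Concentration = 13 units ÷ 500 mL = 0.026 units/mL = 26 milliunits/mL
Drug rate = 26.8 mL/hr × 26 milliunits/mL = 696.8 milliunits/hr
Total = 696.8 milliunits/hr × 4 hr = 2787.2 milliunits = 2.7872 units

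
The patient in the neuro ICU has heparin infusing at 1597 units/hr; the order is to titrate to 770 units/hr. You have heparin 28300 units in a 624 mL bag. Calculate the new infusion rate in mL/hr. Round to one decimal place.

17.0 mL/hr

Concentration = 28300 units ÷ 624 mL = 45.35256 units/mL
Rate = 770 units/hr ÷ 45.35256 units/mL = 16.97809 mL/hr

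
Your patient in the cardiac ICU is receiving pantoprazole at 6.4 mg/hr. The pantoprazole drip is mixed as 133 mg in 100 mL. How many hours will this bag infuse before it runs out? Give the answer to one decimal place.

20.8 hours

Concentration = 133 mg ÷ 100 mL = 1.33 mg/mL
Rate = 6.4 mg/hr ÷ 1.33 mg/mL = 4.81203 mL/hr
Duration = 100 mL ÷ 4.81203 mL/hr = 20.78125 hr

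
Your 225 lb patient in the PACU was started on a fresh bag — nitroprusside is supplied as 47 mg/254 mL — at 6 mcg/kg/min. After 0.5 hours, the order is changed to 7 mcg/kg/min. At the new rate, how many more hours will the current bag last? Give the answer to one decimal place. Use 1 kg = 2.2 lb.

Initial rate:
Weight = 225 lb ÷ 2.2 lb/kg = 102.2727 kg
Dose = 6 mcg/kg/min × 102.2727 kg = 613.6364 mcg/min
613.6364 mcg/min × 60 min/hr = 36818.18 mcg/hr
Concentration = 47 mg ÷ 254 mL = 0.1850394 mg/mL = 185.0394 mcg/mL
Rate = 36818.18 mcg/hr ÷ 185.0394 mcg/mL = 198.9749 mL/hr
Volume infused so far = 198.9749 mL/hr × 0.5 hr = 99.48743 mL
Volume remaining = 254 − 99.48743 = 154.5126 mL
New rate:
Dose = 7 mcg/kg/min × 102.2727 kg = 715.9091 mcg/min
715.9091 mcg/min × 60 min/hr = 42954.55 mcg/hr
Rate = 42954.55 mcg/hr ÷ 185.0394 mcg/mL = 232.1373 mL/hr
Time remaining = 154.5126 mL ÷ 232.1373 mL/hr = 0.6656085 hr

0.7 hours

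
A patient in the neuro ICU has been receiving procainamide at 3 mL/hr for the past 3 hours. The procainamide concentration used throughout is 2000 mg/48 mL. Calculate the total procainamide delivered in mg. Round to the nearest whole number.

Concentration = 2000 mg ÷ 48 mL = 41.66667 mg/mL
Drug rate = 3 mL/hr × 41.66667 mg/mL = 125 mg/hr
Total = 125 mg/hr × 3 hr = 375 mg

375 mg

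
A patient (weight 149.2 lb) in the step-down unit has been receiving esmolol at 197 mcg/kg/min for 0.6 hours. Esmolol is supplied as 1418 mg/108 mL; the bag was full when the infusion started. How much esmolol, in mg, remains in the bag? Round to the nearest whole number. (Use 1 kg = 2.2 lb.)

Weight = 149.2 lb ÷ 2.2 lb/kg = 67.81818 kg
Dose = 197 mcg/kg/min × 67.81818 kg = 13360.18 mcg/min
13360.18 mcg/min × 60 min/hr = 801610.9 mcg/hr
Concentration = 1418 mg ÷ 108 mL = 13.12963 mg/mL = 13129.63 mcg/mL
Rate = 801610.9 mcg/hr ÷ 13129.63 mcg/mL = 61.05358 mL/hr
Volume infused = 61.05358 mL/hr × 0.6 hr = 36.63215 mL
Volume remaining = 108 − 36.63215 = 71.36785 mL
Drug remaining = 71.36785 mL × 13129.63 mcg/mL = 937033.5 mcg = 937.0335 mg

937 mg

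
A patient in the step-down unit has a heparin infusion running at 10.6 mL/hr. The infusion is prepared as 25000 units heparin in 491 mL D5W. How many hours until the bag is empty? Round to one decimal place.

46.3 hours

Duration = 491 mL ÷ 10.6 mL/hr = 46.32075 hr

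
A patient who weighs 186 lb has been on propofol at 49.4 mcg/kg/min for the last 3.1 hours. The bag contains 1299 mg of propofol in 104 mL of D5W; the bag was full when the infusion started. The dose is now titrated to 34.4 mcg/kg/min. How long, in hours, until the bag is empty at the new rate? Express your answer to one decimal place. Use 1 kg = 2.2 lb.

Initial rate:
Weight = 186 lb ÷ 2.2 lb/kg = 84.54545 kg
Dose = 49.4 mcg/kg/min × 84.54545 kg = 4176.545 mcg/min
4176.545 mcg/min × 60 min/hr = 250592.7 mcg/hr
Concentration = 1299 mg ÷ 104 mL = 12.49038 mg/mL = 12490.38 mcg/mL
Rate = 250592.7 mcg/hr ÷ 12490.38 mcg/mL = 20.06285 mL/hr
Volume infused so far = 20.06285 mL/hr × 3.1 hr = 62.19484 mL
Volume remaining = 104 − 62.19484 = 41.80516 mL
New rate:
Dose = 34.4 mcg/kg/min × 84.54545 kg = 2908.364 mcg/min
2908.364 mcg/min × 60 min/hr = 174501.8 mcg/hr
Rate = 174501.8 mcg/hr ÷ 12490.38 mcg/mL = 13.97089 mL/hr
Time remaining = 41.80516 mL ÷ 13.97089 mL/hr = 2.992304 hr

3.0 hours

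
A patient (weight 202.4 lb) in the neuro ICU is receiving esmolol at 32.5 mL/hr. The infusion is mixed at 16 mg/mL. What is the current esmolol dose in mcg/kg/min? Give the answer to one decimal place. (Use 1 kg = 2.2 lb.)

94.2 mcg/kg/min

Weight = 202.4 lb ÷ 2.2 lb/kg = 92 kg
Concentration = 16 mg/mL = 16000 mcg/mL
Drug rate = 32.5 mL/hr × 16000 mcg/mL = 520000 mcg/hr
520000 mcg/hr ÷ 60 min/hr = 8666.667 mcg/min
8666.667 mcg/min ÷ 92 kg = 94.2029 mcg/kg/min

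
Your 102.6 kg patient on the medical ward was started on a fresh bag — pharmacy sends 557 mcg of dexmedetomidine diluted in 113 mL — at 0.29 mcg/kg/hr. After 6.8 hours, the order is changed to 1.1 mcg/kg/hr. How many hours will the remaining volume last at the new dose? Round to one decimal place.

3.1 hours

Initial rate:
Dose = 0.29 mcg/kg/hr × 102.6 kg = 29.754 mcg/hr
Concentration = 557 mcg ÷ 113 mL = 4.929204 mcg/mL
Rate = 29.754 mcg/hr ÷ 4.929204 mcg/mL = 6.036269 mL/hr
Volume infused so far = 6.036269 mL/hr × 6.8 hr = 41.04663 mL
Volume remaining = 113 − 41.04663 = 71.95337 mL
New rate:
Dose = 1.1 mcg/kg/hr × 102.6 kg = 112.86 mcg/hr
Rate = 112.86 mcg/hr ÷ 4.929204 mcg/mL = 22.89619 mL/hr
Time remaining = 71.95337 mL ÷ 22.89619 mL/hr = 3.142591 hr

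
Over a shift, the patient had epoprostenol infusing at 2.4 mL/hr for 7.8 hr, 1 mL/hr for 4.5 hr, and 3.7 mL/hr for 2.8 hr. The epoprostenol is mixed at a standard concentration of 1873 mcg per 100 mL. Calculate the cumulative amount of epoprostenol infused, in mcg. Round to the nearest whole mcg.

Concentration = 1873 mcg ÷ 100 mL = 18.73 mcg/mL
Stage 1: 2.4 mL/hr × 7.8 hr = 18.72 mL → 18.72 mL × 18.73 mcg/mL = 350.6256 mcg
Stage 2: 1 mL/hr × 4.5 hr = 4.5 mL → 4.5 mL × 18.73 mcg/mL = 84.285 mcg
Stage 3: 3.7 mL/hr × 2.8 hr = 10.36 mL → 10.36 mL × 18.73 mcg/mL = 194.0428 mcg
Total = 350.6256 + 84.285 + 194.0428 = 628.9534 mcg

629 mcg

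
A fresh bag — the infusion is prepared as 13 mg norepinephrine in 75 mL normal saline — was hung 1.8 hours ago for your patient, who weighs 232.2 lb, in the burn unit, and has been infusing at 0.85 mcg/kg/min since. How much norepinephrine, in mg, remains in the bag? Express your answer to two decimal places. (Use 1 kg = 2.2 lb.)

Weight = 232.2 lb ÷ 2.2 lb/kg = 105.5455 kg
Dose = 0.85 mcg/kg/min × 105.5455 kg = 89.71364 mcg/min
89.71364 mcg/min × 60 min/hr = 5382.818 mcg/hr
Concentration = 13 mg ÷ 75 mL = 0.1733333 mg/mL = 173.3333 mcg/mL
Rate = 5382.818 mcg/hr ÷ 173.3333 mcg/mL = 31.05472 mL/hr
Volume infused = 31.05472 mL/hr × 1.8 hr = 55.8985 mL
Volume remaining = 75 − 55.8985 = 19.1015 mL
Drug remaining = 19.1015 mL × 173.3333 mcg/mL = 3310.927 mcg = 3.310927 mg

3.31 mg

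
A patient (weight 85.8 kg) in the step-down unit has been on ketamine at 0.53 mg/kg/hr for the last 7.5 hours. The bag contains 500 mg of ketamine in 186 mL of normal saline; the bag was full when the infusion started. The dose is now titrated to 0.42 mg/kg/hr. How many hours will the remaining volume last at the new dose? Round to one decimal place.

4.4 hours

Initial rate:
Dose = 0.53 mg/kg/hr × 85.8 kg = 45.474 mg/hr
Concentration = 500 mg ÷ 186 mL = 2.688172 mg/mL
Rate = 45.474 mg/hr ÷ 2.688172 mg/mL = 16.91633 mL/hr
Volume infused so far = 16.91633 mL/hr × 7.5 hr = 126.8725 mL
Volume remaining = 186 − 126.8725 = 59.12754 mL
New rate:
Dose = 0.42 mg/kg/hr × 85.8 kg = 36.036 mg/hr
Rate = 36.036 mg/hr ÷ 2.688172 mg/mL = 13.40539 mL/hr
Time remaining = 59.12754 mL ÷ 13.40539 mL/hr = 4.410728 hr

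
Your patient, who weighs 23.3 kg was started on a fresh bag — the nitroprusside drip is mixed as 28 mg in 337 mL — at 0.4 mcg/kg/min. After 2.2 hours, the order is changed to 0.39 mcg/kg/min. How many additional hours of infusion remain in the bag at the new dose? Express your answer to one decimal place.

49.1 hours

Initial rate:
Dose = 0.4 mcg/kg/min × 23.3 kg = 9.32 mcg/min
9.32 mcg/min × 60 min/hr = 559.2 mcg/hr
Concentration = 28 mg ÷ 337 mL = 0.08308605 mg/mL = 83.08605 mcg/mL
Rate = 559.2 mcg/hr ÷ 83.08605 mcg/mL = 6.730371 mL/hr
Volume infused so far = 6.730371 mL/hr × 2.2 hr = 14.80682 mL
Volume remaining = 337 − 14.80682 = 322.1932 mL
New rate:
Dose = 0.39 mcg/kg/min × 23.3 kg = 9.087 mcg/min
9.087 mcg/min × 60 min/hr = 545.22 mcg/hr
Rate = 545.22 mcg/hr ÷ 83.08605 mcg/mL = 6.562112 mL/hr
Time remaining = 322.1932 mL ÷ 6.562112 mL/hr = 49.09901 hr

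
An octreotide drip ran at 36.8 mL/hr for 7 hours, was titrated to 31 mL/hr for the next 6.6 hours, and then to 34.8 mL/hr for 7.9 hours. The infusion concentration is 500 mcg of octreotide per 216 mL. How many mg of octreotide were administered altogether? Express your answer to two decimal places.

1.71 mg

Concentration = 500 mcg ÷ 216 mL = 2.314815 mcg/mL
Stage 1: 36.8 mL/hr × 7 hr = 257.6 mL → 257.6 mL × 2.314815 mcg/mL = 596.2963 mcg
Stage 2: 31 mL/hr × 6.6 hr = 204.6 mL → 204.6 mL × 2.314815 mcg/mL = 473.6111 mcg
Stage 3: 34.8 mL/hr × 7.9 hr = 274.92 mL → 274.92 mL × 2.314815 mcg/mL = 636.3889 mcg
Total = 596.2963 + 473.6111 + 636.3889 = 1706.296 mcg = 1.706296 mg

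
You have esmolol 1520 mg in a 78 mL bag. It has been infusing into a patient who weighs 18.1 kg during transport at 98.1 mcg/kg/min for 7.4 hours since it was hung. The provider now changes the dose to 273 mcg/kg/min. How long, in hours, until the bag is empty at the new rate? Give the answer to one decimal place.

Initial rate:
Dose = 98.1 mcg/kg/min × 18.1 kg = 1775.61 mcg/min
1775.61 mcg/min × 60 min/hr = 106536.6 mcg/hr
Concentration = 1520 mg ÷ 78 mL = 19.48718 mg/mL = 19487.18 mcg/mL
Rate = 106536.6 mcg/hr ÷ 19487.18 mcg/mL = 5.46701 mL/hr
Volume infused so far = 5.46701 mL/hr × 7.4 hr = 40.45587 mL
Volume remaining = 78 − 40.45587 = 37.54413 mL
New rate:
Dose = 273 mcg/kg/min × 18.1 kg = 4941.3 mcg/min
4941.3 mcg/min × 60 min/hr = 296478 mcg/hr
Rate = 296478 mcg/hr ÷ 19487.18 mcg/mL = 15.214 mL/hr
Time remaining = 37.54413 mL ÷ 15.214 mL/hr = 2.467735 hr

2.5 hours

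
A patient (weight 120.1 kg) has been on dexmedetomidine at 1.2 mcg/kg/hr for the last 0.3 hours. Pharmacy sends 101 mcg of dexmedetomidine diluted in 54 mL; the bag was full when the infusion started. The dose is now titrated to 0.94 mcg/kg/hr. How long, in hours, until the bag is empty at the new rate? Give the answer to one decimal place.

Initial rate:
Dose = 1.2 mcg/kg/hr × 120.1 kg = 144.12 mcg/hr
Concentration = 101 mcg ÷ 54 mL = 1.87037 mcg/mL
Rate = 144.12 mcg/hr ÷ 1.87037 mcg/mL = 77.05426 mL/hr
Volume infused so far = 77.05426 mL/hr × 0.3 hr = 23.11628 mL
Volume remaining = 54 − 23.11628 = 30.88372 mL
New rate:
Dose = 0.94 mcg/kg/hr × 120.1 kg = 112.894 mcg/hr
Rate = 112.894 mcg/hr ÷ 1.87037 mcg/mL = 60.35917 mL/hr
Time remaining = 30.88372 mL ÷ 60.35917 mL/hr = 0.5116658 hr

0.5 hours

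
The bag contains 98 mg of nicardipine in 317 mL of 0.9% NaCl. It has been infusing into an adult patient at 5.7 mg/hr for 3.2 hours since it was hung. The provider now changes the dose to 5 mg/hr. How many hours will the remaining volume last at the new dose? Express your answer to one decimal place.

Initial rate:
Concentration = 98 mg ÷ 317 mL = 0.3091483 mg/mL
Rate = 5.7 mg/hr ÷ 0.3091483 mg/mL = 18.43776 mL/hr
Volume infused so far = 18.43776 mL/hr × 3.2 hr = 59.00082 mL
Volume remaining = 317 − 59.00082 = 257.9992 mL
New rate:
Rate = 5 mg/hr ÷ 0.3091483 mg/mL = 16.17347 mL/hr
Time remaining = 257.9992 mL ÷ 16.17347 mL/hr = 15.952 hr

16.0 hours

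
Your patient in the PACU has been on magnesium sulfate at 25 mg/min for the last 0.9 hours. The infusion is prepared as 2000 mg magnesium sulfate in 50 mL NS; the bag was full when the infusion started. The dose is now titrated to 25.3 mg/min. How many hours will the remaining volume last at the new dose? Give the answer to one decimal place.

Initial rate:
25 mg/min × 60 min/hr = 1500 mg/hr
Concentration = 2000 mg ÷ 50 mL = 40 mg/mL
Rate = 1500 mg/hr ÷ 40 mg/mL = 37.5 mL/hr
Volume infused so far = 37.5 mL/hr × 0.9 hr = 33.75 mL
Volume remaining = 50 − 33.75 = 16.25 mL
New rate:
25.3 mg/min × 60 min/hr = 1518 mg/hr
Rate = 1518 mg/hr ÷ 40 mg/mL = 37.95 mL/hr
Time remaining = 16.25 mL ÷ 37.95 mL/hr = 0.428195 hr

0.4 hours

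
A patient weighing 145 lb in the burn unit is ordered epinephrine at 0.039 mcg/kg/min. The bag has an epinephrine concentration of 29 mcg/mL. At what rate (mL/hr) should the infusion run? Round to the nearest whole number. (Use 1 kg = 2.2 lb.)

5 mL/hr

Weight = 145 lb ÷ 2.2 lb/kg = 65.90909 kg
Dose = 0.039 mcg/kg/min × 65.90909 kg = 2.570455 mcg/min
2.570455 mcg/min × 60 min/hr = 154.2273 mcg/hr
Rate = 154.2273 mcg/hr ÷ 29 mcg/mL = 5.318182 mL/hr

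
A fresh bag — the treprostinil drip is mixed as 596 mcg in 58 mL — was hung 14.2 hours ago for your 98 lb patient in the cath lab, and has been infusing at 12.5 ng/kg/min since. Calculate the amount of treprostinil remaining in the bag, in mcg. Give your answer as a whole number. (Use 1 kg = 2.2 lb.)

Weight = 98 lb ÷ 2.2 lb/kg = 44.54545 kg
Dose = 12.5 ng/kg/min × 44.54545 kg = 556.8182 ng/min
556.8182 ng/min × 60 min/hr = 33409.09 ng/hr
Concentration = 596 mcg ÷ 58 mL = 10.27586 mcg/mL = 10275.86 ng/mL
Rate = 33409.09 ng/hr ÷ 10275.86 ng/mL = 3.25122 mL/hr
Volume infused = 3.25122 mL/hr × 14.2 hr = 46.16733 mL
Volume remaining = 58 − 46.16733 = 11.83267 mL
Drug remaining = 11.83267 mL × 10275.86 ng/mL = 121590.9 ng = 121.5909 mcg

122 mcg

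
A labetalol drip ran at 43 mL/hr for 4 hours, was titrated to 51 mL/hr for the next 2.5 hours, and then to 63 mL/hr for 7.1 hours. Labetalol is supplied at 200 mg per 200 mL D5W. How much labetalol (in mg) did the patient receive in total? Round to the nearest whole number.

747 mg

Concentration = 200 mg ÷ 200 mL = 1 mg/mL
Stage 1: 43 mL/hr × 4 hr = 172 mL → 172 mL × 1 mg/mL = 172 mg
Stage 2: 51 mL/hr × 2.5 hr = 127.5 mL → 127.5 mL × 1 mg/mL = 127.5 mg
Stage 3: 63 mL/hr × 7.1 hr = 447.3 mL → 447.3 mL × 1 mg/mL = 447.3 mg
Total = 172 + 127.5 + 447.3 = 746.8 mg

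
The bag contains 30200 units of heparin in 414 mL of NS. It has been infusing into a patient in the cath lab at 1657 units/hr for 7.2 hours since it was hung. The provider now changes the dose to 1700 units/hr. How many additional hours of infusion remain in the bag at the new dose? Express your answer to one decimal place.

Initial rate:
Concentration = 30200 units ÷ 414 mL = 72.94686 units/mL
Rate = 1657 units/hr ÷ 72.94686 units/mL = 22.71517 mL/hr
Volume infused so far = 22.71517 mL/hr × 7.2 hr = 163.5492 mL
Volume remaining = 414 − 163.5492 = 250.4508 mL
New rate:
Rate = 1700 units/hr ÷ 72.94686 units/mL = 23.30464 mL/hr
Time remaining = 250.4508 mL ÷ 23.30464 mL/hr = 10.74682 hr

10.7 hours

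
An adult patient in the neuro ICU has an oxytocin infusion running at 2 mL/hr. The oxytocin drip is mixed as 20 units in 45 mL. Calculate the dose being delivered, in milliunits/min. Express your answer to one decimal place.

14.8 milliunits/min

Concentration = 20 units ÷ 45 mL = 0.4444444 units/mL = 444.4444 milliunits/mL
Drug rate = 2 mL/hr × 444.4444 milliunits/mL = 888.8889 milliunits/hr
888.8889 milliunits/hr ÷ 60 min/hr = 14.81481 milliunits/min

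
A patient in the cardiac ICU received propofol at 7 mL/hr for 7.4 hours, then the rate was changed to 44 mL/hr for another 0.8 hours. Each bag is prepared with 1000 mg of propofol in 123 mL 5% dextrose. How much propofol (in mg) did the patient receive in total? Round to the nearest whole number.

707 mg

Concentration = 1000 mg ÷ 123 mL = 8.130081 mg/mL
Stage 1: 7 mL/hr × 7.4 hr = 51.8 mL → 51.8 mL × 8.130081 mg/mL = 421.1382 mg
Stage 2: 44 mL/hr × 0.8 hr = 35.2 mL → 35.2 mL × 8.130081 mg/mL = 286.1789 mg
Total = 421.1382 + 286.1789 = 707.3171 mg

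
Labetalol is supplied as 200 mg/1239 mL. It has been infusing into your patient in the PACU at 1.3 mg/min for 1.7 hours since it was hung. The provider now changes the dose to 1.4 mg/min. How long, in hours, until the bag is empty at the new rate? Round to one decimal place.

Initial rate:
1.3 mg/min × 60 min/hr = 78 mg/hr
Concentration = 200 mg ÷ 1239 mL = 0.1614205 mg/mL
Rate = 78 mg/hr ÷ 0.1614205 mg/mL = 483.21 mL/hr
Volume infused so far = 483.21 mL/hr × 1.7 hr = 821.457 mL
Volume remaining = 1239 − 821.457 = 417.543 mL
New rate:
1.4 mg/min × 60 min/hr = 84 mg/hr
Rate = 84 mg/hr ÷ 0.1614205 mg/mL = 520.38 mL/hr
Time remaining = 417.543 mL ÷ 520.38 mL/hr = 0.802381 hr

0.8 hours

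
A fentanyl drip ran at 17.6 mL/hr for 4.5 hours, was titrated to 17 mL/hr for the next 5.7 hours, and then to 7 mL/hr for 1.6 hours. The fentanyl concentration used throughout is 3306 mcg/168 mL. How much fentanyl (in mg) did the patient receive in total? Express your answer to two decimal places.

Concentration = 3306 mcg ÷ 168 mL = 19.67857 mcg/mL
Stage 1: 17.6 mL/hr × 4.5 hr = 79.2 mL → 79.2 mL × 19.67857 mcg/mL = 1558.543 mcg
Stage 2: 17 mL/hr × 5.7 hr = 96.9 mL → 96.9 mL × 19.67857 mcg/mL = 1906.854 mcg
Stage 3: 7 mL/hr × 1.6 hr = 11.2 mL → 11.2 mL × 19.67857 mcg/mL = 220.4 mcg
Total = 1558.543 + 1906.854 + 220.4 = 3685.796 mcg = 3.685796 mg

3.69 mg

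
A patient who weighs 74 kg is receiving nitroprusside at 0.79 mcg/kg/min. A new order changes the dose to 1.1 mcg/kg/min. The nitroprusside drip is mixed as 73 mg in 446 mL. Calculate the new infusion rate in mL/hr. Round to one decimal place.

Dose = 1.1 mcg/kg/min × 74 kg = 81.4 mcg/min
81.4 mcg/min × 60 min/hr = 4884 mcg/hr
Concentration = 73 mg ÷ 446 mL = 0.1636771 mg/mL = 163.6771 mcg/mL
Rate = 4884 mcg/hr ÷ 163.6771 mcg/mL = 29.83923 mL/hr

29.8 mL/hr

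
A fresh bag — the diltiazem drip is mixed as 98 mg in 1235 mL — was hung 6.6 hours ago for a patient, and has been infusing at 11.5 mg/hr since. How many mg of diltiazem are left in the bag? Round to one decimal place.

Concentration = 98 mg ÷ 1235 mL = 0.07935223 mg/mL
Rate = 11.5 mg/hr ÷ 0.07935223 mg/mL = 144.9235 mL/hr
Volume infused = 144.9235 mL/hr × 6.6 hr = 956.4949 mL
Volume remaining = 1235 − 956.4949 = 278.5051 mL
Drug remaining = 278.5051 mL × 0.07935223 mg/mL = 22.1 mg

22.1 mg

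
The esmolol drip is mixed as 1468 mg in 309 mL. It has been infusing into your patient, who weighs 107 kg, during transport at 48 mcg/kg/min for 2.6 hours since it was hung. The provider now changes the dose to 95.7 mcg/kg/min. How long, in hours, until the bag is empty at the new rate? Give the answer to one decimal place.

1.1 hours

Initial rate:
Dose = 48 mcg/kg/min × 107 kg = 5136 mcg/min
5136 mcg/min × 60 min/hr = 308160 mcg/hr
Concentration = 1468 mg ÷ 309 mL = 4.750809 mg/mL = 4750.809 mcg/mL
Rate = 308160 mcg/hr ÷ 4750.809 mcg/mL = 64.86474 mL/hr
Volume infused so far = 64.86474 mL/hr × 2.6 hr = 168.6483 mL
Volume remaining = 309 − 168.6483 = 140.3517 mL
New rate:
Dose = 95.7 mcg/kg/min × 107 kg = 10239.9 mcg/min
10239.9 mcg/min × 60 min/hr = 614394 mcg/hr
Rate = 614394 mcg/hr ÷ 4750.809 mcg/mL = 129.3241 mL/hr
Time remaining = 140.3517 mL ÷ 129.3241 mL/hr = 1.085271 hr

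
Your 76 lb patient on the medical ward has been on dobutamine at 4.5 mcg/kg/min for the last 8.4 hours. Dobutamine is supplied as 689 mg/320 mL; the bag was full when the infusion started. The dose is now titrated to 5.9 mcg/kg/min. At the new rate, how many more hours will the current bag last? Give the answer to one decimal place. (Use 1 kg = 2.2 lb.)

Initial rate:
Weight = 76 lb ÷ 2.2 lb/kg = 34.54545 kg
Dose = 4.5 mcg/kg/min × 34.54545 kg = 155.4545 mcg/min
155.4545 mcg/min × 60 min/hr = 9327.273 mcg/hr
Concentration = 689 mg ÷ 320 mL = 2.153125 mg/mL = 2153.125 mcg/mL
Rate = 9327.273 mcg/hr ÷ 2153.125 mcg/mL = 4.33197 mL/hr
Volume infused so far = 4.33197 mL/hr × 8.4 hr = 36.38855 mL
Volume remaining = 320 − 36.38855 = 283.6115 mL
New rate:
Dose = 5.9 mcg/kg/min × 34.54545 kg = 203.8182 mcg/min
203.8182 mcg/min × 60 min/hr = 12229.09 mcg/hr
Rate = 12229.09 mcg/hr ÷ 2153.125 mcg/mL = 5.679694 mL/hr
Time remaining = 283.6115 mL ÷ 5.679694 mL/hr = 49.93428 hr

49.9 hours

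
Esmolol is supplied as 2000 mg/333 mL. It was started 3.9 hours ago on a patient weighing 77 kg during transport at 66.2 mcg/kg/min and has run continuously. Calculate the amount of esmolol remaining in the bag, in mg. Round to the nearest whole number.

Dose = 66.2 mcg/kg/min × 77 kg = 5097.4 mcg/min
5097.4 mcg/min × 60 min/hr = 305844 mcg/hr
Concentration = 2000 mg ÷ 333 mL = 6.006006 mg/mL = 6006.006 mcg/mL
Rate = 305844 mcg/hr ÷ 6006.006 mcg/mL = 50.92303 mL/hr
Volume infused = 50.92303 mL/hr × 3.9 hr = 198.5998 mL
Volume remaining = 333 − 198.5998 = 134.4002 mL
Drug remaining = 134.4002 mL × 6006.006 mcg/mL = 807208.4 mcg = 807.2084 mg

807 mg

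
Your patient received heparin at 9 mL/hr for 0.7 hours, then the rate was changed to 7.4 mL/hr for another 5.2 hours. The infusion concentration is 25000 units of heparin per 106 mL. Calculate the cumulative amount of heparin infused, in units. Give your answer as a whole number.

10561 units

Concentration = 25000 units ÷ 106 mL = 235.8491 units/mL
Stage 1: 9 mL/hr × 0.7 hr = 6.3 mL → 6.3 mL × 235.8491 units/mL = 1485.849 units
Stage 2: 7.4 mL/hr × 5.2 hr = 38.48 mL → 38.48 mL × 235.8491 units/mL = 9075.472 units
Total = 1485.849 + 9075.472 = 10561.32 units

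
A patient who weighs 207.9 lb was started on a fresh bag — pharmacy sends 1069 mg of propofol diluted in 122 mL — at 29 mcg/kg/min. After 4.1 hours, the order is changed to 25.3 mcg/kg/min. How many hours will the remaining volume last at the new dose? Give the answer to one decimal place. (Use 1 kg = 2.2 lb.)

Initial rate:
Weight = 207.9 lb ÷ 2.2 lb/kg = 94.5 kg
Dose = 29 mcg/kg/min × 94.5 kg = 2740.5 mcg/min
2740.5 mcg/min × 60 min/hr = 164430 mcg/hr
Concentration = 1069 mg ÷ 122 mL = 8.762295 mg/mL = 8762.295 mcg/mL
Rate = 164430 mcg/hr ÷ 8762.295 mcg/mL = 18.76563 mL/hr
Volume infused so far = 18.76563 mL/hr × 4.1 hr = 76.93909 mL
Volume remaining = 122 − 76.93909 = 45.06091 mL
New rate:
Dose = 25.3 mcg/kg/min × 94.5 kg = 2390.85 mcg/min
2390.85 mcg/min × 60 min/hr = 143451 mcg/hr
Rate = 143451 mcg/hr ÷ 8762.295 mcg/mL = 16.3714 mL/hr
Time remaining = 45.06091 mL ÷ 16.3714 mL/hr = 2.752417 hr

2.8 hours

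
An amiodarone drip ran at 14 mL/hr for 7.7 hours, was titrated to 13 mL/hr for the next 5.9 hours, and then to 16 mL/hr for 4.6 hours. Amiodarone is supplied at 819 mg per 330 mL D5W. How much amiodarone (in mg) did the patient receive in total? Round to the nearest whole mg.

641 mg

Concentration = 819 mg ÷ 330 mL = 2.481818 mg/mL
Stage 1: 14 mL/hr × 7.7 hr = 107.8 mL → 107.8 mL × 2.481818 mg/mL = 267.54 mg
Stage 2: 13 mL/hr × 5.9 hr = 76.7 mL → 76.7 mL × 2.481818 mg/mL = 190.3555 mg
Stage 3: 16 mL/hr × 4.6 hr = 73.6 mL → 73.6 mL × 2.481818 mg/mL = 182.6618 mg
Total = 267.54 + 190.3555 + 182.6618 = 640.5573 mg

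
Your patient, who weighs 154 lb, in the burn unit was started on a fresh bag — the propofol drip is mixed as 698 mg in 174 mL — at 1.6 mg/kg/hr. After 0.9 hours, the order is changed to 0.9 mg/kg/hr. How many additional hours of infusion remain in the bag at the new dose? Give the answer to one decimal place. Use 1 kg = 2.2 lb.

9.5 hours

Initial rate:
Weight = 154 lb ÷ 2.2 lb/kg = 70 kg
Dose = 1.6 mg/kg/hr × 70 kg = 112 mg/hr
Concentration = 698 mg ÷ 174 mL = 4.011494 mg/mL
Rate = 112 mg/hr ÷ 4.011494 mg/mL = 27.91977 mL/hr
Volume infused so far = 27.91977 mL/hr × 0.9 hr = 25.12779 mL
Volume remaining = 174 − 25.12779 = 148.8722 mL
New rate:
Dose = 0.9 mg/kg/hr × 70 kg = 63 mg/hr
Rate = 63 mg/hr ÷ 4.011494 mg/mL = 15.70487 mL/hr
Time remaining = 148.8722 mL ÷ 15.70487 mL/hr = 9.479365 hr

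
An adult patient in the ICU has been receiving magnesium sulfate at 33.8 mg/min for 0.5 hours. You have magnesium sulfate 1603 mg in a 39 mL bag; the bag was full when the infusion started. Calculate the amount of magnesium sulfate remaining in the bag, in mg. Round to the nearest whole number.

33.8 mg/min × 60 min/hr = 2028 mg/hr
Concentration = 1603 mg ÷ 39 mL = 41.10256 mg/mL
Rate = 2028 mg/hr ÷ 41.10256 mg/mL = 49.33999 mL/hr
Volume infused = 49.33999 mL/hr × 0.5 hr = 24.66999 mL
Volume remaining = 39 − 24.66999 = 14.33001 mL
Drug remaining = 14.33001 mL × 41.10256 mg/mL = 589 mg

589 mg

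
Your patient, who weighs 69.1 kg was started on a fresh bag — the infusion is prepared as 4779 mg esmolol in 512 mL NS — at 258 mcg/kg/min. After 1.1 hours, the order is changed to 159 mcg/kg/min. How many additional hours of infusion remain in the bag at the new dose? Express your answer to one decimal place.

5.5 hours

Initial rate:
Dose = 258 mcg/kg/min × 69.1 kg = 17827.8 mcg/min
17827.8 mcg/min × 60 min/hr = 1069668 mcg/hr
Concentration = 4779 mg ÷ 512 mL = 9.333984 mg/mL = 9333.984 mcg/mL
Rate = 1069668 mcg/hr ÷ 9333.984 mcg/mL = 114.5993 mL/hr
Volume infused so far = 114.5993 mL/hr × 1.1 hr = 126.0592 mL
Volume remaining = 512 − 126.0592 = 385.9408 mL
New rate:
Dose = 159 mcg/kg/min × 69.1 kg = 10986.9 mcg/min
10986.9 mcg/min × 60 min/hr = 659214 mcg/hr
Rate = 659214 mcg/hr ÷ 9333.984 mcg/mL = 70.62515 mL/hr
Time remaining = 385.9408 mL ÷ 70.62515 mL/hr = 5.464637 hr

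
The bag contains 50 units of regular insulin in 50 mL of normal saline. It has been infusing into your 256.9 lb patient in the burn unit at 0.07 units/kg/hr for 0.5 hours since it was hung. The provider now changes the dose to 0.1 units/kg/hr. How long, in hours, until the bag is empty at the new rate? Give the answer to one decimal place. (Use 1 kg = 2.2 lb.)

3.9 hours

Initial rate:
Weight = 256.9 lb ÷ 2.2 lb/kg = 116.7727 kg
Dose = 0.07 units/kg/hr × 116.7727 kg = 8.174091 units/hr
Concentration = 50 units ÷ 50 mL = 1 units/mL
Rate = 8.174091 units/hr ÷ 1 units/mL = 8.174091 mL/hr
Volume infused so far = 8.174091 mL/hr × 0.5 hr = 4.087045 mL
Volume remaining = 50 − 4.087045 = 45.91295 mL
New rate:
Dose = 0.1 units/kg/hr × 116.7727 kg = 11.67727 units/hr
Rate = 11.67727 units/hr ÷ 1 units/mL = 11.67727 mL/hr
Time remaining = 45.91295 mL ÷ 11.67727 mL/hr = 3.931822 hr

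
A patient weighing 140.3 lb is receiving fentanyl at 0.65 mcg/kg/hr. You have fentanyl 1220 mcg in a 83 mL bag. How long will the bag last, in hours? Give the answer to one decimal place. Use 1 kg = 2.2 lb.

Weight = 140.3 lb ÷ 2.2 lb/kg = 63.77273 kg
Dose = 0.65 mcg/kg/hr × 63.77273 kg = 41.45227 mcg/hr
Concentration = 1220 mcg ÷ 83 mL = 14.6988 mcg/mL
Rate = 41.45227 mcg/hr ÷ 14.6988 mcg/mL = 2.820114 mL/hr
Duration = 83 mL ÷ 2.820114 mL/hr = 29.43144 hr

29.4 hours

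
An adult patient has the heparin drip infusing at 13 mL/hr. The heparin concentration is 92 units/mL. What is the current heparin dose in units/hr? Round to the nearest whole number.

1196 units/hr

Drug rate = 13 mL/hr × 92 units/mL = 1196 units/hr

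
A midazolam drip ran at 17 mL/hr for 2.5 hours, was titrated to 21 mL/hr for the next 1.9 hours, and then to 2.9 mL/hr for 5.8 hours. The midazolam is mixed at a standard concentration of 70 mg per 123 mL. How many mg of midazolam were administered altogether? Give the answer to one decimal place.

56.5 mg

Concentration = 70 mg ÷ 123 mL = 0.5691057 mg/mL
Stage 1: 17 mL/hr × 2.5 hr = 42.5 mL → 42.5 mL × 0.5691057 mg/mL = 24.18699 mg
Stage 2: 21 mL/hr × 1.9 hr = 39.9 mL → 39.9 mL × 0.5691057 mg/mL = 22.70732 mg
Stage 3: 2.9 mL/hr × 5.8 hr = 16.82 mL → 16.82 mL × 0.5691057 mg/mL = 9.572358 mg
Total = 24.18699 + 22.70732 + 9.572358 = 56.46667 mg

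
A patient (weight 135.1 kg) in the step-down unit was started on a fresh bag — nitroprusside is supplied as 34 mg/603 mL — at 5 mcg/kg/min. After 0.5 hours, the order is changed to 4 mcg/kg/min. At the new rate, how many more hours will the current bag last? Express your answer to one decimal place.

Initial rate:
Dose = 5 mcg/kg/min × 135.1 kg = 675.5 mcg/min
675.5 mcg/min × 60 min/hr = 40530 mcg/hr
Concentration = 34 mg ÷ 603 mL = 0.05638474 mg/mL = 56.38474 mcg/mL
Rate = 40530 mcg/hr ÷ 56.38474 mcg/mL = 718.8115 mL/hr
Volume infused so far = 718.8115 mL/hr × 0.5 hr = 359.4057 mL
Volume remaining = 603 − 359.4057 = 243.5943 mL
New rate:
Dose = 4 mcg/kg/min × 135.1 kg = 540.4 mcg/min
540.4 mcg/min × 60 min/hr = 32424 mcg/hr
Rate = 32424 mcg/hr ÷ 56.38474 mcg/mL = 575.0492 mL/hr
Time remaining = 243.5943 mL ÷ 575.0492 mL/hr = 0.423606 hr

0.4 hours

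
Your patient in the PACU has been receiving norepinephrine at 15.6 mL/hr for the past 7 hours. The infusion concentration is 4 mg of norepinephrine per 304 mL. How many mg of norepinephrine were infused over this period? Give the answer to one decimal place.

1.4 mg

Concentration = 4 mg ÷ 304 mL = 0.01315789 mg/mL = 13.15789 mcg/mL
Drug rate = 15.6 mL/hr × 13.15789 mcg/mL = 205.2632 mcg/hr
Total = 205.2632 mcg/hr × 7 hr = 1436.842 mcg = 1.436842 mg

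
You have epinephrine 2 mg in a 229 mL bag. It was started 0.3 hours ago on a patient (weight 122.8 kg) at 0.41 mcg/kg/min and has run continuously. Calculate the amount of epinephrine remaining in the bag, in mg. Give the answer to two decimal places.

Dose = 0.41 mcg/kg/min × 122.8 kg = 50.348 mcg/min
50.348 mcg/min × 60 min/hr = 3020.88 mcg/hr
Concentration = 2 mg ÷ 229 mL = 0.008733624 mg/mL = 8.733624 mcg/mL
Rate = 3020.88 mcg/hr ÷ 8.733624 mcg/mL = 345.8908 mL/hr
Volume infused = 345.8908 mL/hr × 0.3 hr = 103.7672 mL
Volume remaining = 229 − 103.7672 = 125.2328 mL
Drug remaining = 125.2328 mL × 8.733624 mcg/mL = 1093.736 mcg = 1.093736 mg

1.09 mg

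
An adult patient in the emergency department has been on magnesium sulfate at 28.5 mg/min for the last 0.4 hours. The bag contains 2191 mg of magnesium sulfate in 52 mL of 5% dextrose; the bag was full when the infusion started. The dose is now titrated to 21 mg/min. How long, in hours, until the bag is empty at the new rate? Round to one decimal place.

Initial rate:
28.5 mg/min × 60 min/hr = 1710 mg/hr
Concentration = 2191 mg ÷ 52 mL = 42.13462 mg/mL
Rate = 1710 mg/hr ÷ 42.13462 mg/mL = 40.58421 mL/hr
Volume infused so far = 40.58421 mL/hr × 0.4 hr = 16.23368 mL
Volume remaining = 52 − 16.23368 = 35.76632 mL
New rate:
21 mg/min × 60 min/hr = 1260 mg/hr
Rate = 1260 mg/hr ÷ 42.13462 mg/mL = 29.90415 mL/hr
Time remaining = 35.76632 mL ÷ 29.90415 mL/hr = 1.196032 hr

1.2 hours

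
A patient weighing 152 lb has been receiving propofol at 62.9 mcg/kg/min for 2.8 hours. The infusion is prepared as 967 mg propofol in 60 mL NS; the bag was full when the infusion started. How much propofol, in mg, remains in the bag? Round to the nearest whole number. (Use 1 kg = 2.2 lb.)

237 mg

Weight = 152 lb ÷ 2.2 lb/kg = 69.09091 kg
Dose = 62.9 mcg/kg/min × 69.09091 kg = 4345.818 mcg/min
4345.818 mcg/min × 60 min/hr = 260749.1 mcg/hr
Concentration = 967 mg ÷ 60 mL = 16.11667 mg/mL = 16116.67 mcg/mL
Rate = 260749.1 mcg/hr ÷ 16116.67 mcg/mL = 16.17885 mL/hr
Volume infused = 16.17885 mL/hr × 2.8 hr = 45.30077 mL
Volume remaining = 60 − 45.30077 = 14.69923 mL
Drug remaining = 14.69923 mL × 16116.67 mcg/mL = 236902.5 mcg = 236.9025 mg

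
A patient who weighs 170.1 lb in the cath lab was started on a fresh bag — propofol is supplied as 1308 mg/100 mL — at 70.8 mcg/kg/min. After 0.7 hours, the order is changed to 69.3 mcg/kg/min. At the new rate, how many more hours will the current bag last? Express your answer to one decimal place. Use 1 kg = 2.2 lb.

3.4 hours

Initial rate:
Weight = 170.1 lb ÷ 2.2 lb/kg = 77.31818 kg
Dose = 70.8 mcg/kg/min × 77.31818 kg = 5474.127 mcg/min
5474.127 mcg/min × 60 min/hr = 328447.6 mcg/hr
Concentration = 1308 mg ÷ 100 mL = 13.08 mg/mL = 13080 mcg/mL
Rate = 328447.6 mcg/hr ÷ 13080 mcg/mL = 25.11068 mL/hr
Volume infused so far = 25.11068 mL/hr × 0.7 hr = 17.57747 mL
Volume remaining = 100 − 17.57747 = 82.42253 mL
New rate:
Dose = 69.3 mcg/kg/min × 77.31818 kg = 5358.15 mcg/min
5358.15 mcg/min × 60 min/hr = 321489 mcg/hr
Rate = 321489 mcg/hr ÷ 13080 mcg/mL = 24.57867 mL/hr
Time remaining = 82.42253 mL ÷ 24.57867 mL/hr = 3.353417 hr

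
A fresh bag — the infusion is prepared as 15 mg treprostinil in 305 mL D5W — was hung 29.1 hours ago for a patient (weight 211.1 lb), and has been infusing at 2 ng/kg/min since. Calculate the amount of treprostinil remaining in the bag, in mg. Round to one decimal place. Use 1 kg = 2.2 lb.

14.7 mg

Weight = 211.1 lb ÷ 2.2 lb/kg = 95.95455 kg
Dose = 2 ng/kg/min × 95.95455 kg = 191.9091 ng/min
191.9091 ng/min × 60 min/hr = 11514.55 ng/hr
Concentration = 15 mg ÷ 305 mL = 0.04918033 mg/mL = 49180.33 ng/mL
Rate = 11514.55 ng/hr ÷ 49180.33 ng/mL = 0.2341291 mL/hr
Volume infused = 0.2341291 mL/hr × 29.1 hr = 6.813157 mL
Volume remaining = 305 − 6.813157 = 298.1868 mL
Drug remaining = 298.1868 mL × 49180.33 ng/mL = 14664927 ng = 14.66493 mg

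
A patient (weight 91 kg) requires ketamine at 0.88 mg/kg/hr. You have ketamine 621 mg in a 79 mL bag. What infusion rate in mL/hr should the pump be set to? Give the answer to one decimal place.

Dose = 0.88 mg/kg/hr × 91 kg = 80.08 mg/hr
Concentration = 621 mg ÷ 79 mL = 7.860759 mg/mL
Rate = 80.08 mg/hr ÷ 7.860759 mg/mL = 10.18731 mL/hr

10.2 mL/hr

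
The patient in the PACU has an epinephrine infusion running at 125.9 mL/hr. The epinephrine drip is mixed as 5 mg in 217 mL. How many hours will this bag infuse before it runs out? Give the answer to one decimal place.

Duration = 217 mL ÷ 125.9 mL/hr = 1.72359 hr

1.7 hours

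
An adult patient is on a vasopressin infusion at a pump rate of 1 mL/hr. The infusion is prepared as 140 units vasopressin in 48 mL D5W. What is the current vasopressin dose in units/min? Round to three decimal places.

Concentration = 140 units ÷ 48 mL = 2.916667 units/mL
Drug rate = 1 mL/hr × 2.916667 units/mL = 2.916667 units/hr
2.916667 units/hr ÷ 60 min/hr = 0.04861111 units/min

0.049 units/min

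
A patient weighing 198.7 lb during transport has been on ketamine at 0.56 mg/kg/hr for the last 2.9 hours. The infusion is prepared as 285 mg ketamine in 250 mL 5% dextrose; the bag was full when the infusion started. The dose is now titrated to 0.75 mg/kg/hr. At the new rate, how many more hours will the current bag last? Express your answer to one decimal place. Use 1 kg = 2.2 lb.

Initial rate:
Weight = 198.7 lb ÷ 2.2 lb/kg = 90.31818 kg
Dose = 0.56 mg/kg/hr × 90.31818 kg = 50.57818 mg/hr
Concentration = 285 mg ÷ 250 mL = 1.14 mg/mL
Rate = 50.57818 mg/hr ÷ 1.14 mg/mL = 44.36683 mL/hr
Volume infused so far = 44.36683 mL/hr × 2.9 hr = 128.6638 mL
Volume remaining = 250 − 128.6638 = 121.3362 mL
New rate:
Dose = 0.75 mg/kg/hr × 90.31818 kg = 67.73864 mg/hr
Rate = 67.73864 mg/hr ÷ 1.14 mg/mL = 59.41986 mL/hr
Time remaining = 121.3362 mL ÷ 59.41986 mL/hr = 2.042014 hr

2.0 hours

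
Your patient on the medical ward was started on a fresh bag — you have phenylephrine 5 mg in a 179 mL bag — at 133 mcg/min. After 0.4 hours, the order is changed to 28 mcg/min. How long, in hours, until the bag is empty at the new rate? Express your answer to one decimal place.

1.1 hours

Initial rate:
133 mcg/min × 60 min/hr = 7980 mcg/hr
Concentration = 5 mg ÷ 179 mL = 0.02793296 mg/mL = 27.93296 mcg/mL
Rate = 7980 mcg/hr ÷ 27.93296 mcg/mL = 285.684 mL/hr
Volume infused so far = 285.684 mL/hr × 0.4 hr = 114.2736 mL
Volume remaining = 179 − 114.2736 = 64.7264 mL
New rate:
28 mcg/min × 60 min/hr = 1680 mcg/hr
Rate = 1680 mcg/hr ÷ 27.93296 mcg/mL = 60.144 mL/hr
Time remaining = 64.7264 mL ÷ 60.144 mL/hr = 1.07619 hr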